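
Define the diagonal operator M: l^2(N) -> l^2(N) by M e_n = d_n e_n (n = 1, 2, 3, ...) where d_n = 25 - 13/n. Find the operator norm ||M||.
||M|| = 25

For a diagonal operator on l^2 with entries d_n, ||M|| = sup_n |d_n|. Here d_1 = 12, d_2 = 37/2, ..., and d_n = 25 - 13/n increases monotonically toward 25. All terms lie in [12, 25), so |d_n| = d_n and the supremum is the limit 25, which is not attained by any individual d_n. Hence ||M|| = 25.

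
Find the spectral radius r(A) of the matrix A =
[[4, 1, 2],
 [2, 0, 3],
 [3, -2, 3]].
r(A) ≈ 5.8453

The eigenvalues of A are the roots of its characteristic polynomial. With M = A (coefficients from the trace, the sum of principal 2x2 minors, and det A):
  p(λ) = det(λ I - M) = λ^3 - 7λ^2 + 10λ - 19.
No integer candidate from the rational root theorem (±divisors of 19) is a root, so the roots are irrational. The cubic discriminant is Δ = -10975 < 0, so there is one real root and a complex-conjugate pair. p(5) = -19 and p(6) = 5 have opposite signs, so a root lies in (5, 6); Newton's method refines it to λ ≈ 5.8453. Dividing out (λ - (5.8453)) leaves approximately λ^2 - 1.1547λ + 3.2505. For λ^2 - 1.1547λ + 3.2505 the discriminant is -11.6686. It is negative, so the remaining roots are the complex-conjugate pair λ ≈ 0.5773 ± 1.708i. Their product equals the constant term, so |λ|^2 ≈ 3.2505 and |λ| ≈ 1.8029.
Thus the eigenvalues (to 4 decimals) are 5.8453 (modulus 5.8453); 0.5773 ± 1.708i (modulus 1.8029). The spectral radius is the largest modulus: r(A) ≈ 5.8453. (Cross-check: r(A) ≤ ||A||_2 ≈ 7.0107; equality holds whenever A is normal, though it can also hold for some non-normal A.)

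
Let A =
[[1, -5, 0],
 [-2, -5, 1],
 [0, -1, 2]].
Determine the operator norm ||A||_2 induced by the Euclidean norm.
||A||_2 ≈ 7.2539 (= sqrt(largest eigenvalue of A^T A))

||A||_2 = sigma_max(A) = sqrt(lambda_max(A^T A)). Form the symmetric matrix M = A^T A =
[[5, 5, -2],
 [5, 51, -7],
 [-2, -7, 5]].
Its characteristic polynomial (trace, sum of principal 2x2 minors, determinant of M give the coefficients) is
  p(λ) = det(λ I - M) = λ^3 - 61λ^2 + 457λ - 841.
No integer candidate from the rational root theorem (±divisors of 841) is a root, so the roots are irrational. The cubic discriminant is Δ = 34692512 > 0, so there are three distinct real roots. p(2) = -163 and p(3) = 8 have opposite signs, so a root lies in (2, 3); Newton's method refines it to λ ≈ 2.9341. p(5) = 44 and p(6) = -79 have opposite signs, so a root lies in (5, 6); Newton's method refines it to λ ≈ 5.4473. p(52) = -1413 and p(53) = 908 have opposite signs, so a root lies in (52, 53); Newton's method refines it to λ ≈ 52.6186. Check (Vieta): the three roots sum to 61, matching tr M = 61.
So the eigenvalues of A^T A are ≈ 2.9341, 5.4473, 52.6186 (all ≥ 0, as they must be for A^T A). The largest is λ_max ≈ 52.6186, hence ||A||_2 = sqrt(λ_max) ≈ 7.2539.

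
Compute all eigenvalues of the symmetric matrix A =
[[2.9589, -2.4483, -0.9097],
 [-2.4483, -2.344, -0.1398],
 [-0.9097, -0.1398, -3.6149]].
sigma(A) ≈ {-4, -3, 4}

A is real symmetric, so its spectrum consists of real eigenvalues. Expanding the characteristic polynomial of the displayed matrix gives
  det(λ I - A) = p(λ) = λ^3 + (3)λ^2 + (-16)λ + (-48).
Solving p(λ) = 0 yields eigenvalues ≈ -4, -3, 4. (A is shown rounded to 4 decimals, so these recover the underlying integer eigenvalues to within that precision.)
Verification: the trace of A = -3 equals the sum of eigenvalues -3, and det(A) ≈ 47.9993 matches the eigenvalue product 48.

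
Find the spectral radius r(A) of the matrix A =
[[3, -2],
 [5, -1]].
r(A) = sqrt(7) ≈ 2.6458

The eigenvalues of A are the roots of its characteristic polynomial. With M = A (coefficients from the trace and determinant):
  p(λ) = det(λ I - M) = λ^2 - 2λ + 7.
For λ^2 - 2λ + 7 the discriminant is -24. It is negative, so the roots are the complex-conjugate pair λ = 1 ± (sqrt(24)/2) i ≈ 1 ± 2.4495i. For a conjugate pair the product of the roots equals the constant term, so |λ|^2 = 7 and |λ| = sqrt(7) ≈ 2.6458.
Thus the eigenvalues (to 4 decimals) are 1 ± 2.4495i (modulus 2.6458). The spectral radius is the largest modulus: r(A) = sqrt(7) ≈ 2.6458. (Cross-check: r(A) ≤ ||A||_2 ≈ 6.1401; equality holds whenever A is normal, though it can also hold for some non-normal A.)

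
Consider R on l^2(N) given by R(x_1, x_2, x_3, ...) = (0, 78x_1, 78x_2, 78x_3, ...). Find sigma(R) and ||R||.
sigma(R) = closed disk {z in C : |z| ≤ 78}; ||R|| = 78

Note R = 78·U where U is the unit right shift (U x)_k = x_{k-1} (with x_0 := 0); so ||R|| = 78||U|| and sigma(R) = 78·sigma(U). ||R x||^2 = sum_{k≥1} |78x_k|^2 = 6084||x||^2, so ||R|| = 78 and sigma(R) ⊂ {|z| ≤ 78}. For any |lambda| < 78, the equation (R - lambda I) x = 0 forces x_1 = 0, then 78x_k = lambda x_{k+1} ⇒ x = 0, so R has no eigenvalues. But (R - lambda I) is not surjective for |lambda| < 78: solving (R - lambda I) x = e_1 would require x_n proportional to (lambda/78)^(-n), which is not in l^2. So every |lambda| < 78 lies in the residual spectrum. The boundary |lambda| = 78 is in the approximate point spectrum (the spectrum is closed). Hence sigma(R) is the closed disk of radius 78.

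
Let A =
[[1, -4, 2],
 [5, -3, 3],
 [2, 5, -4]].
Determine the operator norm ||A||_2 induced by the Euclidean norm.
||A||_2 = sqrt((82 + sqrt(6424))/2) ≈ 9.0042 (= sqrt(largest eigenvalue of A^T A))

||A||_2 = sigma_max(A) = sqrt(lambda_max(A^T A)). Form the symmetric matrix M = A^T A =
[[30, -9, 9],
 [-9, 50, -37],
 [9, -37, 29]].
Its characteristic polynomial (trace, sum of principal 2x2 minors, determinant of M give the coefficients) is
  p(λ) = det(λ I - M) = λ^3 - 109λ^2 + 2289λ - 2025.
By the rational root theorem any rational root is an integer divisor of 2025. Testing λ = 27: p(27) = 19683 - 79461 + 61803 - 2025 = 0, so λ = 27 is a root. Dividing out (λ - 27) leaves p(λ) = (λ - 27)(λ^2 - 82λ + 75). For λ^2 - 82λ + 75 the discriminant is 6424. It is nonnegative but not a perfect square, so the roots are real and irrational: λ = (82 ± sqrt(6424))/2 ≈ 81.0749, 0.9251.
So the eigenvalues of A^T A are ≈ 0.9251, 27, 81.0749 (all ≥ 0, as they must be for A^T A). The largest is λ_max = (82 + sqrt(6424))/2 ≈ 81.0749, hence ||A||_2 = sqrt(λ_max) = sqrt((82 + sqrt(6424))/2) ≈ 9.0042.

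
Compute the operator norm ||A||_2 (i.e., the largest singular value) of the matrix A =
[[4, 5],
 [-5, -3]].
||A||_2 = sqrt((75 + sqrt(4949))/2) ≈ 8.5249 (= sqrt(largest eigenvalue of A^T A))

||A||_2 = sigma_max(A) = sqrt(lambda_max(A^T A)). Form the symmetric matrix M = A^T A =
[[41, 35],
 [35, 34]].
Its characteristic polynomial (trace, determinant of M give the coefficients) is
  p(λ) = det(λ I - M) = λ^2 - 75λ + 169.
For λ^2 - 75λ + 169 the discriminant is 4949. It is nonnegative but not a perfect square, so the roots are real and irrational: λ = (75 ± sqrt(4949))/2 ≈ 72.6746, 2.3254.
So the eigenvalues of A^T A are ≈ 2.3254, 72.6746 (all ≥ 0, as they must be for A^T A). The largest is λ_max = (75 + sqrt(4949))/2 ≈ 72.6746, hence ||A||_2 = sqrt(λ_max) = sqrt((75 + sqrt(4949))/2) ≈ 8.5249.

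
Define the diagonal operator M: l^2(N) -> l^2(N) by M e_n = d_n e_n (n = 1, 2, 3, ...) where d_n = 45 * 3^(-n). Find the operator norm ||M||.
||M|| = 15 (attained at n = 1)

For M diagonal, ||M|| = sup_n |d_n|. The sequence d_n = 45 * 3^(-n) is positive and strictly decreasing (ratio 3^(-1) < 1), so the supremum is d_1 = 45/3 = 15. Hence ||M|| = 15.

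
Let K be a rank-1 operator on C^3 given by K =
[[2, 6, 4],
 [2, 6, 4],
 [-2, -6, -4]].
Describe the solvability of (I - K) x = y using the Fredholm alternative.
(I - K) is invertible (det(I - K) = -3 ≠ 0), so for every y in C^3 the equation (I - K) x = y has a unique solution.

K has rank 1, so it is an outer product K = u v^T: every row of K is a multiple of one row vector. Reading off the entries, u = (2, 2, -2) and v = (1, 3, 2) (row i of K equals u_i·v^T). A rank-one matrix u v^T satisfies K u = u (v·u) and kills the (2)-dimensional subspace v^⊥, so its characteristic polynomial is lambda^2 (lambda - v·u) with v·u = tr K = 4. Hence the eigenvalues of I - K are 1 (multiplicity 2) and 1 - (4) = -3, so det(I - K) = -3. (Direct check: I - K =
[[-1, -6, -4],
 [-2, -5, -4],
 [2, 6, 5]]
has determinant -3.) The finite-dimensional Fredholm alternative says: either (I - K) is invertible, or ker(I - K) ≠ {0} and then range(I - K) = ker((I - K)^*)^⊥, with dim ker(I - K) = dim ker((I - K)^*). Since det(I - K) ≠ 0, 1 is not an eigenvalue of K and ker(I - K) = {0}, so we are in the first case: for every y there is a unique x = (I - K)^(-1) y. Explicitly, by the Sherman–Morrison formula, (I - u v^T)^(-1) = I + u v^T/(1 - v·u), i.e. (I - K)^(-1) = I + K/(-3).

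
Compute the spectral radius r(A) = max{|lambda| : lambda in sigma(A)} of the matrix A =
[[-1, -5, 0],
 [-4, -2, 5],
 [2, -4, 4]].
r(A) ≈ 5.5041

The eigenvalues of A are the roots of its characteristic polynomial. With M = A (coefficients from the trace, the sum of principal 2x2 minors, and det A):
  p(λ) = det(λ I - M) = λ^3 - λ^2 - 10λ + 142.
No integer candidate from the rational root theorem (±divisors of 142) is a root, so the roots are irrational. The cubic discriminant is Δ = -514200 < 0, so there is one real root and a complex-conjugate pair. p(-6) = -50 and p(-5) = 42 have opposite signs, so a root lies in (-6, -5); Newton's method refines it to λ ≈ -5.5041. Dividing out (λ - (-5.5041)) leaves approximately λ^2 - 6.5041λ + 25.799. For λ^2 - 6.5041λ + 25.799 the discriminant is -60.893. It is negative, so the remaining roots are the complex-conjugate pair λ ≈ 3.252 ± 3.9017i. Their product equals the constant term, so |λ|^2 ≈ 25.799 and |λ| ≈ 5.0793.
Thus the eigenvalues (to 4 decimals) are -5.5041 (modulus 5.5041); 3.252 ± 3.9017i (modulus 5.0793). The spectral radius is the largest modulus: r(A) ≈ 5.5041. (Cross-check: r(A) ≤ ||A||_2 ≈ 8.4767; equality holds whenever A is normal, though it can also hold for some non-normal A.)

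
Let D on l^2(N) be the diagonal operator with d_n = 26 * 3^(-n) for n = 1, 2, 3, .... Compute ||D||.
||D|| = 26/3 (attained at n = 1)

For D diagonal, ||D|| = sup_n |d_n|. The sequence d_n = 26 * 3^(-n) is positive and strictly decreasing (ratio 3^(-1) < 1), so the supremum is d_1 = 26/3. Hence ||D|| = 26/3.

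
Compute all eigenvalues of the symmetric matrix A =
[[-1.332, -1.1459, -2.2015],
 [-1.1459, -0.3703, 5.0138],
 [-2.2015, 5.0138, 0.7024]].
sigma(A) ≈ {-5, -2, 6}

A is real symmetric, so its spectrum consists of real eigenvalues. Expanding the characteristic polynomial of the displayed matrix gives
  det(λ I - A) = p(λ) = λ^3 + (1)λ^2 + (-32)λ + (-60).
Solving p(λ) = 0 yields eigenvalues ≈ -5, -2, 6. (A is shown rounded to 4 decimals, so these recover the underlying integer eigenvalues to within that precision.)
Verification: the trace of A = -1 equals the sum of eigenvalues -1, and det(A) ≈ 59.9995 matches the eigenvalue product 60.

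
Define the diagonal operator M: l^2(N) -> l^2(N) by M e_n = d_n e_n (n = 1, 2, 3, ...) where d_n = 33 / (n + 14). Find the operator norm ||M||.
||M|| = 11/5 (attained at n = 1)

For M diagonal, ||M|| = sup_n |d_n| = sup_n 33/(n + 14). This is positive and strictly decreasing in n, so the supremum is attained at n = 1: d_1 = 33/(1 + 14) = 11/5. Hence ||M|| = 11/5.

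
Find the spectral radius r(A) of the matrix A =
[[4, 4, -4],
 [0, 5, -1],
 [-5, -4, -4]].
r(A) = (1 + sqrt(177))/2 ≈ 7.1521

The eigenvalues of A are the roots of its characteristic polynomial. With M = A (coefficients from the trace, the sum of principal 2x2 minors, and det A):
  p(λ) = det(λ I - M) = λ^3 - 5λ^2 - 40λ + 176.
By the rational root theorem any rational root is an integer divisor of 176. Testing λ = 4: p(4) = 64 - 80 - 160 + 176 = 0, so λ = 4 is a root. Dividing out (λ - 4) leaves p(λ) = (λ - 4)(λ^2 - λ - 44). For λ^2 - λ - 44 the discriminant is 177. It is nonnegative but not a perfect square, so the roots are real and irrational: λ = (1 ± sqrt(177))/2 ≈ 7.1521, -6.1521.
Thus the eigenvalues (to 4 decimals) are 7.1521 (modulus 7.1521); -6.1521 (modulus 6.1521); 4 (modulus 4). The spectral radius is the largest modulus: r(A) = (1 + sqrt(177))/2 ≈ 7.1521. (Cross-check: r(A) ≤ ||A||_2 ≈ 9.2691; equality holds whenever A is normal, though it can also hold for some non-normal A.)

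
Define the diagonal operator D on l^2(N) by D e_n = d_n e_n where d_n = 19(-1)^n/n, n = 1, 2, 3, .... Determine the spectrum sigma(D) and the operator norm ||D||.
sigma(D) = {19(-1)^n/n : n ≥ 1} ∪ {0}; ||D|| = 19

A bounded diagonal operator on l^2 with diagonal entries d_n has spectrum equal to the closure of {d_n : n ≥ 1}: every d_n is an eigenvalue (with eigenvector e_n), so {d_n} ⊂ sigma(D); the spectrum is closed, so its closure is too; and for lambda not in the closure, (D - lambda I) has bounded inverse (the diagonal entries 1/(d_n - lambda) are bounded). For our sequence d_n = 19(-1)^n/n, n = 1, 2, 3, ...:
  - {d_n} = {19(-1)^n/n : n ≥ 1}; the only limit point is 0
  - closure = {19(-1)^n/n : n ≥ 1} ∪ {0}
For the norm: a diagonal operator has ||D|| = sup_n |d_n|. Here |d_n| = 19/n is decreasing, so sup_n |d_n| = |d_1| = 19. So ||D|| = 19.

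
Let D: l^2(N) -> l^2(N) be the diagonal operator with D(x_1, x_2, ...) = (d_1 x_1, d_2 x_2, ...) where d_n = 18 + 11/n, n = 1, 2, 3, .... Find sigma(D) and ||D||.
sigma(D) = {18 + 11/n : n ≥ 1} ∪ {18}; ||D|| = 29

A bounded diagonal operator on l^2 with diagonal entries d_n has spectrum equal to the closure of {d_n : n ≥ 1}: every d_n is an eigenvalue (with eigenvector e_n), so {d_n} ⊂ sigma(D); the spectrum is closed, so its closure is too; and for lambda not in the closure, (D - lambda I) has bounded inverse (the diagonal entries 1/(d_n - lambda) are bounded). For our sequence d_n = 18 + 11/n, n = 1, 2, 3, ...:
  - {d_n} = {18 + 11/n : n ≥ 1}; the only limit point is 18
  - closure = {18 + 11/n : n ≥ 1} ∪ {18}
For the norm: a diagonal operator has ||D|| = sup_n |d_n|. Here d_n = 18 + 11/n is positive and decreasing, so sup_n |d_n| = d_1 = 18 + 11 = 29. So ||D|| = 29.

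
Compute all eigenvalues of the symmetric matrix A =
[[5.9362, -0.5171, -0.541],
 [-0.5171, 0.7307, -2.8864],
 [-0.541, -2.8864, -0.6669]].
sigma(A) ≈ {-3, 3, 6}

A is real symmetric, so its spectrum consists of real eigenvalues. Expanding the characteristic polynomial of the displayed matrix gives
  det(λ I - A) = p(λ) = λ^3 + (-6)λ^2 + (-9)λ + (54).
Solving p(λ) = 0 yields eigenvalues ≈ -3, 3, 6. (A is shown rounded to 4 decimals, so these recover the underlying integer eigenvalues to within that precision.)
Verification: the trace of A = 6 equals the sum of eigenvalues 6, and det(A) ≈ -53.9995 matches the eigenvalue product -54.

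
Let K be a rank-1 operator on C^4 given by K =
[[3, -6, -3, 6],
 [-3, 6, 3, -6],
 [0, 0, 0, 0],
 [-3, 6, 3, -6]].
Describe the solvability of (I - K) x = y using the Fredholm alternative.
(I - K) is invertible (det(I - K) = -2 ≠ 0), so for every y in C^4 the equation (I - K) x = y has a unique solution.

K has rank 1, so it is an outer product K = u v^T: every row of K is a multiple of one row vector. Reading off the entries, u = (3, -3, 0, -3) and v = (1, -2, -1, 2) (row i of K equals u_i·v^T). A rank-one matrix u v^T satisfies K u = u (v·u) and kills the (3)-dimensional subspace v^⊥, so its characteristic polynomial is lambda^3 (lambda - v·u) with v·u = tr K = 3. Hence the eigenvalues of I - K are 1 (multiplicity 3) and 1 - (3) = -2, so det(I - K) = -2. (Direct check: I - K =
[[-2, 6, 3, -6],
 [3, -5, -3, 6],
 [0, 0, 1, 0],
 [3, -6, -3, 7]]
has determinant -2.) The finite-dimensional Fredholm alternative says: either (I - K) is invertible, or ker(I - K) ≠ {0} and then range(I - K) = ker((I - K)^*)^⊥, with dim ker(I - K) = dim ker((I - K)^*). Since det(I - K) ≠ 0, 1 is not an eigenvalue of K and ker(I - K) = {0}, so we are in the first case: for every y there is a unique x = (I - K)^(-1) y. Explicitly, by the Sherman–Morrison formula, (I - u v^T)^(-1) = I + u v^T/(1 - v·u), i.e. (I - K)^(-1) = I + K/(-2).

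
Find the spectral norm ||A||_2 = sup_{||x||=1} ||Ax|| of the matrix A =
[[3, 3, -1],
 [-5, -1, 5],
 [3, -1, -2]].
||A||_2 ≈ 8.5754 (= sqrt(largest eigenvalue of A^T A))

||A||_2 = sigma_max(A) = sqrt(lambda_max(A^T A)). Form the symmetric matrix M = A^T A =
[[43, 11, -34],
 [11, 11, -6],
 [-34, -6, 30]].
Its characteristic polynomial (trace, sum of principal 2x2 minors, determinant of M give the coefficients) is
  p(λ) = det(λ I - M) = λ^3 - 84λ^2 + 780λ - 784.
No integer candidate from the rational root theorem (±divisors of 784) is a root, so the roots are irrational. The cubic discriminant is Δ = 1443965184 > 0, so there are three distinct real roots. p(1) = -87 and p(2) = 448 have opposite signs, so a root lies in (1, 2); Newton's method refines it to λ ≈ 1.1442. p(9) = 161 and p(10) = -384 have opposite signs, so a root lies in (9, 10); Newton's method refines it to λ ≈ 9.3176. p(73) = -2463 and p(74) = 2176 have opposite signs, so a root lies in (73, 74); Newton's method refines it to λ ≈ 73.5382. Check (Vieta): the three roots sum to 84, matching tr M = 84.
So the eigenvalues of A^T A are ≈ 1.1442, 9.3176, 73.5382 (all ≥ 0, as they must be for A^T A). The largest is λ_max ≈ 73.5382, hence ||A||_2 = sqrt(λ_max) ≈ 8.5754.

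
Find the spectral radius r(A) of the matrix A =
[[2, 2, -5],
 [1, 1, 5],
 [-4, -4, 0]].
r(A) = 3

The eigenvalues of A are the roots of its characteristic polynomial. With M = A (coefficients from the trace, the sum of principal 2x2 minors, and det A):
  p(λ) = det(λ I - M) = λ^3 - 3λ^2.
The constant term is 0, so λ = 0 is a root. Dividing out λ leaves p(λ) = λ(λ^2 - 3λ). For λ^2 - 3λ the discriminant is 9. It is a perfect square (3^2), so the roots are rational: λ = (3 ± 3)/2 = 3, 0.
Thus the eigenvalues (to 4 decimals) are 3 (modulus 3); 0 (modulus 0). The spectral radius is the largest modulus: r(A) = 3. (Cross-check: r(A) ≤ ||A||_2 ≈ 7.3569; equality holds whenever A is normal, though it can also hold for some non-normal A.)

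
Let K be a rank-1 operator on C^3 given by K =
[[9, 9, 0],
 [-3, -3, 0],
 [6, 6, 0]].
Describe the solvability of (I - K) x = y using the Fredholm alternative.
(I - K) is invertible (det(I - K) = -5 ≠ 0), so for every y in C^3 the equation (I - K) x = y has a unique solution.

K has rank 1, so it is an outer product K = u v^T: every row of K is a multiple of one row vector. Reading off the entries, u = (3, -1, 2) and v = (3, 3, 0) (row i of K equals u_i·v^T). A rank-one matrix u v^T satisfies K u = u (v·u) and kills the (2)-dimensional subspace v^⊥, so its characteristic polynomial is lambda^2 (lambda - v·u) with v·u = tr K = 6. Hence the eigenvalues of I - K are 1 (multiplicity 2) and 1 - (6) = -5, so det(I - K) = -5. (Direct check: I - K =
[[-8, -9, 0],
 [3, 4, 0],
 [-6, -6, 1]]
has determinant -5.) The finite-dimensional Fredholm alternative says: either (I - K) is invertible, or ker(I - K) ≠ {0} and then range(I - K) = ker((I - K)^*)^⊥, with dim ker(I - K) = dim ker((I - K)^*). Since det(I - K) ≠ 0, 1 is not an eigenvalue of K and ker(I - K) = {0}, so we are in the first case: for every y there is a unique x = (I - K)^(-1) y. Explicitly, by the Sherman–Morrison formula, (I - u v^T)^(-1) = I + u v^T/(1 - v·u), i.e. (I - K)^(-1) = I + K/(-5).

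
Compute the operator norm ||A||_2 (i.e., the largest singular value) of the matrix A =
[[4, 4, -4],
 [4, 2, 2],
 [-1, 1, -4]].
||A||_2 ≈ 7.6673 (= sqrt(largest eigenvalue of A^T A))

||A||_2 = sigma_max(A) = sqrt(lambda_max(A^T A)). Form the symmetric matrix M = A^T A =
[[33, 23, -4],
 [23, 21, -16],
 [-4, -16, 36]].
Its characteristic polynomial (trace, sum of principal 2x2 minors, determinant of M give the coefficients) is
  p(λ) = det(λ I - M) = λ^3 - 90λ^2 + 1836λ - 64.
No integer candidate from the rational root theorem (±divisors of 64) is a root, so the roots are irrational. The cubic discriminant is Δ = 2552019264 > 0, so there are three distinct real roots. p(0) = -64 and p(1) = 1683 have opposite signs, so a root lies in (0, 1); Newton's method refines it to λ ≈ 0.0349. p(31) = 153 and p(32) = -704 have opposite signs, so a root lies in (31, 32); Newton's method refines it to λ ≈ 31.1778. p(58) = -1224 and p(59) = 349 have opposite signs, so a root lies in (58, 59); Newton's method refines it to λ ≈ 58.7873. Check (Vieta): the three roots sum to 90, matching tr M = 90.
So the eigenvalues of A^T A are ≈ 0.0349, 31.1778, 58.7873 (all ≥ 0, as they must be for A^T A). The largest is λ_max ≈ 58.7873, hence ||A||_2 = sqrt(λ_max) ≈ 7.6673.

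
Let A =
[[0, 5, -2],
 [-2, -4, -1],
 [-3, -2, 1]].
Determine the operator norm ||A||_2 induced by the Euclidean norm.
||A||_2 ≈ 7.184 (= sqrt(largest eigenvalue of A^T A))

||A||_2 = sigma_max(A) = sqrt(lambda_max(A^T A)). Form the symmetric matrix M = A^T A =
[[13, 14, -1],
 [14, 45, -8],
 [-1, -8, 6]].
Its characteristic polynomial (trace, sum of principal 2x2 minors, determinant of M give the coefficients) is
  p(λ) = det(λ I - M) = λ^3 - 64λ^2 + 672λ - 1681.
No integer candidate from the rational root theorem (±divisors of 1681) is a root, so the roots are irrational. The cubic discriminant is Δ = 98214533 > 0, so there are three distinct real roots. p(3) = -214 and p(4) = 47 have opposite signs, so a root lies in (3, 4); Newton's method refines it to λ ≈ 3.7856. p(8) = 111 and p(9) = -88 have opposite signs, so a root lies in (8, 9); Newton's method refines it to λ ≈ 8.6039. p(51) = -1222 and p(52) = 815 have opposite signs, so a root lies in (51, 52); Newton's method refines it to λ ≈ 51.6105. Check (Vieta): the three roots sum to 64, matching tr M = 64.
So the eigenvalues of A^T A are ≈ 3.7856, 8.6039, 51.6105 (all ≥ 0, as they must be for A^T A). The largest is λ_max ≈ 51.6105, hence ||A||_2 = sqrt(λ_max) ≈ 7.184.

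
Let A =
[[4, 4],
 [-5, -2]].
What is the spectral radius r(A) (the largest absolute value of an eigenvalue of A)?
r(A) = sqrt(12) ≈ 3.4641

The eigenvalues of A are the roots of its characteristic polynomial. With M = A (coefficients from the trace and determinant):
  p(λ) = det(λ I - M) = λ^2 - 2λ + 12.
For λ^2 - 2λ + 12 the discriminant is -44. It is negative, so the roots are the complex-conjugate pair λ = 1 ± (sqrt(44)/2) i ≈ 1 ± 3.3166i. For a conjugate pair the product of the roots equals the constant term, so |λ|^2 = 12 and |λ| = sqrt(12) ≈ 3.4641.
Thus the eigenvalues (to 4 decimals) are 1 ± 3.3166i (modulus 3.4641). The spectral radius is the largest modulus: r(A) = sqrt(12) ≈ 3.4641. (Cross-check: r(A) ≤ ||A||_2 ≈ 7.6512; equality holds whenever A is normal, though it can also hold for some non-normal A.)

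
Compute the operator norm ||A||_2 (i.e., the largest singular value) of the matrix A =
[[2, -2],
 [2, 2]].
||A||_2 = sqrt(8) ≈ 2.8284 (= sqrt(largest eigenvalue of A^T A))

||A||_2 = sigma_max(A) = sqrt(lambda_max(A^T A)). Form the symmetric matrix M = A^T A =
[[8, 0],
 [0, 8]].
Its characteristic polynomial (trace, determinant of M give the coefficients) is
  p(λ) = det(λ I - M) = λ^2 - 16λ + 64.
For λ^2 - 16λ + 64 the discriminant is 0. It is a perfect square (0^2), so the roots are rational: λ = (16 ± 0)/2 = 8, 8.
So the eigenvalues of A^T A are ≈ 8, 8 (all ≥ 0, as they must be for A^T A). The largest is λ_max = 8, hence ||A||_2 = sqrt(λ_max) = sqrt(8) ≈ 2.8284.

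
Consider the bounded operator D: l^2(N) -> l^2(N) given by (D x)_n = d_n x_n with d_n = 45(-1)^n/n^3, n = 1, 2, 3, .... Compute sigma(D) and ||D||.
sigma(D) = {45(-1)^n/n^3 : n ≥ 1} ∪ {0}; ||D|| = 45

A bounded diagonal operator on l^2 with diagonal entries d_n has spectrum equal to the closure of {d_n : n ≥ 1}: every d_n is an eigenvalue (with eigenvector e_n), so {d_n} ⊂ sigma(D); the spectrum is closed, so its closure is too; and for lambda not in the closure, (D - lambda I) has bounded inverse (the diagonal entries 1/(d_n - lambda) are bounded). For our sequence d_n = 45(-1)^n/n^3, n = 1, 2, 3, ...:
  - {d_n} = {45(-1)^n/n^3 : n ≥ 1}; the only limit point is 0
  - closure = {45(-1)^n/n^3 : n ≥ 1} ∪ {0}
For the norm: a diagonal operator has ||D|| = sup_n |d_n|. Here |d_n| = 45/n^3 is decreasing, so sup_n |d_n| = |d_1| = 45. So ||D|| = 45.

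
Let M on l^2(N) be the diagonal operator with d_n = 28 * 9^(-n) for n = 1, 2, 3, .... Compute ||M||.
||M|| = 28/9 (attained at n = 1)

For M diagonal, ||M|| = sup_n |d_n|. The sequence d_n = 28 * 9^(-n) is positive and strictly decreasing (ratio 9^(-1) < 1), so the supremum is d_1 = 28/9. Hence ||M|| = 28/9.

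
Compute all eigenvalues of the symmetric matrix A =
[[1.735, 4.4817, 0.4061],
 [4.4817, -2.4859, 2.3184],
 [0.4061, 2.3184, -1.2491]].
sigma(A) ≈ {-6, -1, 5}

A is real symmetric, so its spectrum consists of real eigenvalues. Expanding the characteristic polynomial of the displayed matrix gives
  det(λ I - A) = p(λ) = λ^3 + (2)λ^2 + (-29)λ + (-30).
Solving p(λ) = 0 yields eigenvalues ≈ -6, -1, 5. (A is shown rounded to 4 decimals, so these recover the underlying integer eigenvalues to within that precision.)
Verification: the trace of A = -2 equals the sum of eigenvalues -2, and det(A) ≈ 29.9998 matches the eigenvalue product 30.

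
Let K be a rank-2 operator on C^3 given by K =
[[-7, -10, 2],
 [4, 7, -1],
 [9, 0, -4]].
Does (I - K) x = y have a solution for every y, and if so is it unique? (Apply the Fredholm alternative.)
(I - K) is invertible (det(I - K) = -22 ≠ 0), so for every y in C^3 the equation (I - K) x = y has a unique solution.

K has rank 2 and factors as K = U V^T = u1 v1^T + u2 v2^T with u1 = (1, -1, 3), v1 = (2, -1, -1), u2 = (-3, 2, 1), v2 = (3, 3, -1) (multiplying out reproduces the displayed K). The nonzero eigenvalues of U V^T coincide with those of the 2 x 2 matrix G = V^T U = [[v1·u1, v1·u2], [v2·u1, v2·u2]] = [[0, -9], [-3, -4]], and by the Sylvester determinant identity det(I_3 - U V^T) = det(I_2 - V^T U) = det([[1, 9], [3, 5]]) = (1)(5) - (9)(3) = -22. (Direct check: I - K =
[[8, 10, -2],
 [-4, -6, 1],
 [-9, 0, 5]]
has determinant -22.) The finite-dimensional Fredholm alternative says: either (I - K) is invertible, or ker(I - K) ≠ {0} and then range(I - K) = ker((I - K)^*)^⊥, with dim ker(I - K) = dim ker((I - K)^*). Since det(I - K) ≠ 0, 1 is not an eigenvalue of K and ker(I - K) = {0}, so we are in the first case: for every y there is a unique x = (I - K)^(-1) y. (Explicitly, by the Woodbury identity, (I - U V^T)^(-1) = I + U (I_2 - G)^(-1) V^T.)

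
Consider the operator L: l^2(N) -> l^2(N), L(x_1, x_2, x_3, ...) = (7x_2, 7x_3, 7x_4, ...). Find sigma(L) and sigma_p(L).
sigma(L) = closed disk {z in C : |z| ≤ 7}; sigma_p(L) = open disk {z in C : |z| < 7}

Note L = 7·V where V is the unit left shift (V x)_k = x_{k+1}; so sigma(L) = 7·sigma(V) and ||L|| = 7||V||. ||L x||^2 = 49sum_{k≥2} |x_k|^2 ≤ 49||x||^2, with equality on {x : x_1 = 0}, so ||L|| = 7. For any lambda with |lambda| < 7, set r = lambda/7 (|r| < 1); the vector x = (1, r, r^2, ...) is in l^2 and satisfies L x = 7(r, r^2, ...) = lambda x, so lambda is an eigenvalue. On the boundary |lambda| = 7 the geometric series diverges, so no l^2 eigenvector exists, but these lambda lie in the approximate point spectrum. Hence sigma(L) is the closed disk of radius 7 and sigma_p(L) is the open disk.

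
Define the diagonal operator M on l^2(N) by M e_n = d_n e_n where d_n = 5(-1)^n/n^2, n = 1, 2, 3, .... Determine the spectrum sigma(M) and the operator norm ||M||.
sigma(M) = {5(-1)^n/n^2 : n ≥ 1} ∪ {0}; ||M|| = 5

A bounded diagonal operator on l^2 with diagonal entries d_n has spectrum equal to the closure of {d_n : n ≥ 1}: every d_n is an eigenvalue (with eigenvector e_n), so {d_n} ⊂ sigma(M); the spectrum is closed, so its closure is too; and for lambda not in the closure, (M - lambda I) has bounded inverse (the diagonal entries 1/(d_n - lambda) are bounded). For our sequence d_n = 5(-1)^n/n^2, n = 1, 2, 3, ...:
  - {d_n} = {5(-1)^n/n^2 : n ≥ 1}; the only limit point is 0
  - closure = {5(-1)^n/n^2 : n ≥ 1} ∪ {0}
For the norm: a diagonal operator has ||M|| = sup_n |d_n|. Here |d_n| = 5/n^2 is decreasing, so sup_n |d_n| = |d_1| = 5. So ||M|| = 5.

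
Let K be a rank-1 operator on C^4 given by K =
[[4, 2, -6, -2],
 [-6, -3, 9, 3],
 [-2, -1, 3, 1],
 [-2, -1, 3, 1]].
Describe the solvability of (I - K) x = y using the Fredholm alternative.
(I - K) is invertible (det(I - K) = -4 ≠ 0), so for every y in C^4 the equation (I - K) x = y has a unique solution.

K has rank 1, so it is an outer product K = u v^T: every row of K is a multiple of one row vector. Reading off the entries, u = (2, -3, -1, -1) and v = (2, 1, -3, -1) (row i of K equals u_i·v^T). A rank-one matrix u v^T satisfies K u = u (v·u) and kills the (3)-dimensional subspace v^⊥, so its characteristic polynomial is lambda^3 (lambda - v·u) with v·u = tr K = 5. Hence the eigenvalues of I - K are 1 (multiplicity 3) and 1 - (5) = -4, so det(I - K) = -4. (Direct check: I - K =
[[-3, -2, 6, 2],
 [6, 4, -9, -3],
 [2, 1, -2, -1],
 [2, 1, -3, 0]]
has determinant -4.) The finite-dimensional Fredholm alternative says: either (I - K) is invertible, or ker(I - K) ≠ {0} and then range(I - K) = ker((I - K)^*)^⊥, with dim ker(I - K) = dim ker((I - K)^*). Since det(I - K) ≠ 0, 1 is not an eigenvalue of K and ker(I - K) = {0}, so we are in the first case: for every y there is a unique x = (I - K)^(-1) y. Explicitly, by the Sherman–Morrison formula, (I - u v^T)^(-1) = I + u v^T/(1 - v·u), i.e. (I - K)^(-1) = I + K/(-4).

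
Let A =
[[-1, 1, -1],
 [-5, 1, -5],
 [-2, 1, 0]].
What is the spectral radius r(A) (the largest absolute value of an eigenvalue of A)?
r(A) = sqrt(8) ≈ 2.8284

The eigenvalues of A are the roots of its characteristic polynomial. With M = A (coefficients from the trace, the sum of principal 2x2 minors, and det A):
  p(λ) = det(λ I - M) = λ^3 + 7λ - 8.
By the rational root theorem any rational root is an integer divisor of 8. Testing λ = 1: p(1) = 1 + 0 + 7 - 8 = 0, so λ = 1 is a root. Dividing out (λ - 1) leaves p(λ) = (λ - 1)(λ^2 + λ + 8). For λ^2 + λ + 8 the discriminant is -31. It is negative, so the roots are the complex-conjugate pair λ = -1/2 ± (sqrt(31)/2) i ≈ -0.5 ± 2.7839i. For a conjugate pair the product of the roots equals the constant term, so |λ|^2 = 8 and |λ| = sqrt(8) ≈ 2.8284.
Thus the eigenvalues (to 4 decimals) are -0.5 ± 2.7839i (modulus 2.8284); 1 (modulus 1). The spectral radius is the largest modulus: r(A) = sqrt(8) ≈ 2.8284. (Cross-check: r(A) ≤ ||A||_2 ≈ 7.4797; equality holds whenever A is normal, though it can also hold for some non-normal A.)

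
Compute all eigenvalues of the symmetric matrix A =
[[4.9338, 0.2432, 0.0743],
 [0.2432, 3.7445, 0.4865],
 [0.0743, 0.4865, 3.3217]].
sigma(A) ≈ {3, 4, 5}

A is real symmetric, so its spectrum consists of real eigenvalues. Expanding the characteristic polynomial of the displayed matrix gives
  det(λ I - A) = p(λ) = λ^3 + (-12)λ^2 + (47)λ + (-60).
Solving p(λ) = 0 yields eigenvalues ≈ 3, 4, 5. (A is shown rounded to 4 decimals, so these recover the underlying integer eigenvalues to within that precision.)
Verification: the trace of A = 12 equals the sum of eigenvalues 12, and det(A) ≈ 59.9998 matches the eigenvalue product 60.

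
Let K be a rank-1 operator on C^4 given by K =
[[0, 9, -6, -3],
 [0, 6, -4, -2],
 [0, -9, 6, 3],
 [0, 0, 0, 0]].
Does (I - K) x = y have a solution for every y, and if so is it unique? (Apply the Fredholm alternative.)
(I - K) is invertible (det(I - K) = -11 ≠ 0), so for every y in C^4 the equation (I - K) x = y has a unique solution.

K has rank 1, so it is an outer product K = u v^T: every row of K is a multiple of one row vector. Reading off the entries, u = (3, 2, -3, 0) and v = (0, 3, -2, -1) (row i of K equals u_i·v^T). A rank-one matrix u v^T satisfies K u = u (v·u) and kills the (3)-dimensional subspace v^⊥, so its characteristic polynomial is lambda^3 (lambda - v·u) with v·u = tr K = 12. Hence the eigenvalues of I - K are 1 (multiplicity 3) and 1 - (12) = -11, so det(I - K) = -11. (Direct check: I - K =
[[1, -9, 6, 3],
 [0, -5, 4, 2],
 [0, 9, -5, -3],
 [0, 0, 0, 1]]
has determinant -11.) The finite-dimensional Fredholm alternative says: either (I - K) is invertible, or ker(I - K) ≠ {0} and then range(I - K) = ker((I - K)^*)^⊥, with dim ker(I - K) = dim ker((I - K)^*). Since det(I - K) ≠ 0, 1 is not an eigenvalue of K and ker(I - K) = {0}, so we are in the first case: for every y there is a unique x = (I - K)^(-1) y. Explicitly, by the Sherman–Morrison formula, (I - u v^T)^(-1) = I + u v^T/(1 - v·u), i.e. (I - K)^(-1) = I + K/(-11).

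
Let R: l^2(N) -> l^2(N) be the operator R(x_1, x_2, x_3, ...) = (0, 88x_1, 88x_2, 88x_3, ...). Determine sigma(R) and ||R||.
sigma(R) = closed disk {z in C : |z| ≤ 88}; ||R|| = 88

Note R = 88·U where U is the unit right shift (U x)_k = x_{k-1} (with x_0 := 0); so ||R|| = 88||U|| and sigma(R) = 88·sigma(U). ||R x||^2 = sum_{k≥1} |88x_k|^2 = 7744||x||^2, so ||R|| = 88 and sigma(R) ⊂ {|z| ≤ 88}. For any |lambda| < 88, the equation (R - lambda I) x = 0 forces x_1 = 0, then 88x_k = lambda x_{k+1} ⇒ x = 0, so R has no eigenvalues. But (R - lambda I) is not surjective for |lambda| < 88: solving (R - lambda I) x = e_1 would require x_n proportional to (lambda/88)^(-n), which is not in l^2. So every |lambda| < 88 lies in the residual spectrum. The boundary |lambda| = 88 is in the approximate point spectrum (the spectrum is closed). Hence sigma(R) is the closed disk of radius 88.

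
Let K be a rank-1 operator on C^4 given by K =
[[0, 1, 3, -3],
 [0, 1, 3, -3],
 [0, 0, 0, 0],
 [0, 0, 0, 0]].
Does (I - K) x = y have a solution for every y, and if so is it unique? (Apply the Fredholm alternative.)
(I - K) is singular (det(I - K) = 0, i.e. 1 ∈ sigma(K)). (I - K) x = y is solvable iff y ⊥ ker((I - K)^*) = span{(0, 1, 3, -3)}, i.e. iff y_2 + 3y_3 - 3y_4 = 0. When solvable, the solutions are x = y + c·(1, 1, 0, 0), c arbitrary (ker(I - K) = span{(1, 1, 0, 0)}, dimension 1).

K has rank 1, so it is an outer product K = u v^T: every row of K is a multiple of one row vector. Reading off the entries, u = (1, 1, 0, 0) and v = (0, 1, 3, -3) (row i of K equals u_i·v^T). A rank-one matrix u v^T satisfies K u = u (v·u) and kills the (3)-dimensional subspace v^⊥, so its characteristic polynomial is lambda^3 (lambda - v·u) with v·u = tr K = 1. Hence the eigenvalues of I - K are 1 (multiplicity 3) and 1 - (1) = 0, so det(I - K) = 0. (Direct check: I - K =
[[1, -1, -3, 3],
 [0, 0, -3, 3],
 [0, 0, 1, 0],
 [0, 0, 0, 1]]
has determinant 0.) So 1 is an eigenvalue of K and (I - K) is not invertible. The finite-dimensional Fredholm alternative says: either (I - K) is invertible, or ker(I - K) ≠ {0} and then range(I - K) = ker((I - K)^*)^⊥, with dim ker(I - K) = dim ker((I - K)^*). We are in the second case, so we need both kernels. Kernel of I - K: (I - K) u = u - u (v·u) = u - u = 0, so ker(I - K) = span{u} = span{(1, 1, 0, 0)} (it is exactly 1-dimensional because rank(I - K) = 3). Kernel of the adjoint: K is real, so (I - K)^* = I - K^T = I - v u^T, and (I - v u^T) v = v - v (u·v) = 0; hence ker((I - K)^*) = span{v} = span{(0, 1, 3, -3)}. Therefore (I - K) x = y is solvable iff <y, v> = 0, i.e. iff y_2 + 3y_3 - 3y_4 = 0. When this holds, K y = u (v·y) = 0, so (I - K) y = y and x = y is a particular solution; the full solution set is the line x = y + c·u = y + c·(1, 1, 0, 0), c ∈ C.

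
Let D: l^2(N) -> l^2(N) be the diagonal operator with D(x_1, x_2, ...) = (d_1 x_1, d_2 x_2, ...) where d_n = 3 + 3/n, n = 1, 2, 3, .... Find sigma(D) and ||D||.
sigma(D) = {3 + 3/n : n ≥ 1} ∪ {3}; ||D|| = 6

A bounded diagonal operator on l^2 with diagonal entries d_n has spectrum equal to the closure of {d_n : n ≥ 1}: every d_n is an eigenvalue (with eigenvector e_n), so {d_n} ⊂ sigma(D); the spectrum is closed, so its closure is too; and for lambda not in the closure, (D - lambda I) has bounded inverse (the diagonal entries 1/(d_n - lambda) are bounded). For our sequence d_n = 3 + 3/n, n = 1, 2, 3, ...:
  - {d_n} = {3 + 3/n : n ≥ 1}; the only limit point is 3
  - closure = {3 + 3/n : n ≥ 1} ∪ {3}
For the norm: a diagonal operator has ||D|| = sup_n |d_n|. Here d_n = 3 + 3/n is positive and decreasing, so sup_n |d_n| = d_1 = 3 + 3 = 6. So ||D|| = 6.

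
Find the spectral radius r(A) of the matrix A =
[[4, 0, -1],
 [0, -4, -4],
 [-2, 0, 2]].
r(A) = (6 + sqrt(12))/2 ≈ 4.7321

The eigenvalues of A are the roots of its characteristic polynomial. With M = A (coefficients from the trace, the sum of principal 2x2 minors, and det A):
  p(λ) = det(λ I - M) = λ^3 - 2λ^2 - 18λ + 24.
By the rational root theorem any rational root is an integer divisor of 24. Testing λ = -4: p(-4) = -64 - 32 + 72 + 24 = 0, so λ = -4 is a root. Dividing out (λ + 4) leaves p(λ) = (λ + 4)(λ^2 - 6λ + 6). For λ^2 - 6λ + 6 the discriminant is 12. It is nonnegative but not a perfect square, so the roots are real and irrational: λ = (6 ± sqrt(12))/2 ≈ 4.7321, 1.2679.
Thus the eigenvalues (to 4 decimals) are 4.7321 (modulus 4.7321); 1.2679 (modulus 1.2679); -4 (modulus 4). The spectral radius is the largest modulus: r(A) = (6 + sqrt(12))/2 ≈ 4.7321. (Cross-check: r(A) ≤ ||A||_2 ≈ 6.0807; equality holds whenever A is normal, though it can also hold for some non-normal A.)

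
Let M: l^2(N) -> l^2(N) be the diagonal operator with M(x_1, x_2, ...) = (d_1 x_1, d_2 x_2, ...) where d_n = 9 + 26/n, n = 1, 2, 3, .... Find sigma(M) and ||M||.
sigma(M) = {9 + 26/n : n ≥ 1} ∪ {9}; ||M|| = 35

A bounded diagonal operator on l^2 with diagonal entries d_n has spectrum equal to the closure of {d_n : n ≥ 1}: every d_n is an eigenvalue (with eigenvector e_n), so {d_n} ⊂ sigma(M); the spectrum is closed, so its closure is too; and for lambda not in the closure, (M - lambda I) has bounded inverse (the diagonal entries 1/(d_n - lambda) are bounded). For our sequence d_n = 9 + 26/n, n = 1, 2, 3, ...:
  - {d_n} = {9 + 26/n : n ≥ 1}; the only limit point is 9
  - closure = {9 + 26/n : n ≥ 1} ∪ {9}
For the norm: a diagonal operator has ||M|| = sup_n |d_n|. Here d_n = 9 + 26/n is positive and decreasing, so sup_n |d_n| = d_1 = 9 + 26 = 35. So ||M|| = 35.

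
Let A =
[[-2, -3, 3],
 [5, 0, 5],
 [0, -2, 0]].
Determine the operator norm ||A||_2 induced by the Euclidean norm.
||A||_2 ≈ 7.1337 (= sqrt(largest eigenvalue of A^T A))

||A||_2 = sigma_max(A) = sqrt(lambda_max(A^T A)). Form the symmetric matrix M = A^T A =
[[29, 6, 19],
 [6, 13, -9],
 [19, -9, 34]].
Its characteristic polynomial (trace, sum of principal 2x2 minors, determinant of M give the coefficients) is
  p(λ) = det(λ I - M) = λ^3 - 76λ^2 + 1327λ - 2500.
No integer candidate from the rational root theorem (±divisors of 2500) is a root, so the roots are irrational. The cubic discriminant is Δ = 803944772 > 0, so there are three distinct real roots. p(2) = -142 and p(3) = 824 have opposite signs, so a root lies in (2, 3); Newton's method refines it to λ ≈ 2.1385. p(22) = 558 and p(23) = -16 have opposite signs, so a root lies in (22, 23); Newton's method refines it to λ ≈ 22.9725. p(50) = -1150 and p(51) = 152 have opposite signs, so a root lies in (50, 51); Newton's method refines it to λ ≈ 50.889. Check (Vieta): the three roots sum to 76, matching tr M = 76.
So the eigenvalues of A^T A are ≈ 2.1385, 22.9725, 50.889 (all ≥ 0, as they must be for A^T A). The largest is λ_max ≈ 50.889, hence ||A||_2 = sqrt(λ_max) ≈ 7.1337.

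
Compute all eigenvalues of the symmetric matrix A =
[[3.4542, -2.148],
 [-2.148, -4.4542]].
sigma(A) ≈ {-5, 4}

A is real symmetric, so its spectrum consists of real eigenvalues. Expanding the characteristic polynomial of the displayed matrix gives
  det(λ I - A) = p(λ) = λ^2 + (1)λ + (-20).
Solving p(λ) = 0 yields eigenvalues ≈ -5, 4. (A is shown rounded to 4 decimals, so these recover the underlying integer eigenvalues to within that precision.)
Verification: the trace of A = -1 equals the sum of eigenvalues -1, and det(A) ≈ -19.9996 matches the eigenvalue product -20.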